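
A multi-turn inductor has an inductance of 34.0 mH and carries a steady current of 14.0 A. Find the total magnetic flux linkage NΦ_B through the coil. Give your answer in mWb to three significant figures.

From L = NΦ_B/I, the flux linkage is NΦ_B = LI.
NΦ_B = (3.400×10^-2 H)(14.0 A) = 0.476 Wb.

NΦ_B ≈ 476 mWb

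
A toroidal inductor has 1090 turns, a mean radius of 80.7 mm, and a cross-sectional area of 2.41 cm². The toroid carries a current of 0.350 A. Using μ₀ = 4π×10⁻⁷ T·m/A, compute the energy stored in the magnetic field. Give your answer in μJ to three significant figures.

U ≈ 43.5 μJ

L = μ₀N²A/(2πR) = (4π×10⁻⁷)(1090)²(2.410×10^-4)/(2π×8.070×10^-2) = 7.096×10^-4 H.
U = ½LI² = ½(7.096×10^-4)(0.350)² = 4.346×10^-5 J.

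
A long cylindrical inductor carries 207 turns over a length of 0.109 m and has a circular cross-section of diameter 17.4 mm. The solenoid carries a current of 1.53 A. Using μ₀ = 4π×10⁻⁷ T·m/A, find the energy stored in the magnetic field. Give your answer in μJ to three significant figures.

A = π(d/2)² = π(8.700×10^-3 m)² = 2.378×10^-4 m².
L = μ₀N²A/ℓ = (4π×10⁻⁷)(207)²(2.378×10^-4)/(0.109) = 1.1747×10^-4 H.
U = ½LI² = ½(1.1747×10^-4)(1.53)² = 1.3749×10^-4 J.

U ≈ 137 μJ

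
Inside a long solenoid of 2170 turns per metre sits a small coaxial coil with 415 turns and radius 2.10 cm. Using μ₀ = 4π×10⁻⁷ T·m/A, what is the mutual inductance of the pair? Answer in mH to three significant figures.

The outer solenoid produces a uniform field B₁ = μ₀n₁I₁ across the inner coil,
so the flux linkage is N₂Φ = N₂B₁A₂ = μ₀n₁N₂A₂·I₁, giving M = μ₀n₁N₂A₂.
A₂ = πr² = π(2.100×10^-2 m)² = 1.385×10^-3 m².
M = (4π×10⁻⁷)(2170)(415)(1.385×10^-3) = 1.568×10^-3 H.

M ≈ 1.57 mH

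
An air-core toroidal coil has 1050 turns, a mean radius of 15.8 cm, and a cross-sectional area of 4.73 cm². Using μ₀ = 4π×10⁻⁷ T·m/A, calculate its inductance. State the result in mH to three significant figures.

For a thin toroid, L = μ₀N²A/(2πR).
L = (4π×10⁻⁷)(1050)²(4.730×10^-4) / (2π×0.158 m) = 6.601×10^-4 H.

L ≈ 0.660 mH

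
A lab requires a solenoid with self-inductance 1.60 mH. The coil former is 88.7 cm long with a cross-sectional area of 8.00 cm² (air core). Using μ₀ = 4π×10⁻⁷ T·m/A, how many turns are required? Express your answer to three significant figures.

A = 8.00 cm² = 8.000×10^-4 m².
From L = μ₀N²A/ℓ, N = √(Lℓ / (μ₀A)).
N = √[(1.600×10^-3)(0.887) / ((4π×10⁻⁷)×8.000×10^-4)] = √(1.412×10^6) ≈ 1188.2.

N ≈ 1190 turns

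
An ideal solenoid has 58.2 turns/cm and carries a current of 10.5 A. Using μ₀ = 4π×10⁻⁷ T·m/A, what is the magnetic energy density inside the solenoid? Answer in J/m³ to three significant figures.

u ≈ 2350 J/m³

B = μ₀nI = (4π×10⁻⁷)(5.820×10^3)(10.5) = 7.679×10^-2 T.
u = B²/(2μ₀) = (7.679×10^-2)²/(2×4π×10⁻⁷) = 2.346×10^3 J/m³.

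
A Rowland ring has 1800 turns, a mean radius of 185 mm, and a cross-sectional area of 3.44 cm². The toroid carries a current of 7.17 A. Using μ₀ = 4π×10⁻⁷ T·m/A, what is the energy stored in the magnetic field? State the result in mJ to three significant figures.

U ≈ 31.0 mJ

L = μ₀N²A/(2πR) = (4π×10⁻⁷)(1800)²(3.440×10^-4)/(2π×0.185) = 1.2049×10^-3 H.
U = ½LI² = ½(1.2049×10^-3)(7.17)² = 3.097×10^-2 J.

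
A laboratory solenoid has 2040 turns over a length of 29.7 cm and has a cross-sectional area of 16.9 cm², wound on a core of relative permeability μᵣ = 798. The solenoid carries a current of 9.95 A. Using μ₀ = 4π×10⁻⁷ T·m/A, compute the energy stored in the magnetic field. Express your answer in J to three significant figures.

A = 16.9 cm² = 1.690×10^-3 m².
L = μ₀μᵣN²A/ℓ = (4π×10⁻⁷)(798)(2040)²(1.690×10^-3)/(0.297) = 23.747 H.
U = ½LI² = ½(23.747)(9.95)² = 1.175×10^3 J.

U ≈ 1180 J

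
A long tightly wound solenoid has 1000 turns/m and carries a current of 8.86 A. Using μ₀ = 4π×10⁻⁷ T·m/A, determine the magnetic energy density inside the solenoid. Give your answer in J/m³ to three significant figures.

u ≈ 49.3 J/m³

B = μ₀nI = (4π×10⁻⁷)(1.000×10^3)(8.86) = 1.113×10^-2 T.
u = B²/(2μ₀) = (1.113×10^-2)²/(2×4π×10⁻⁷) = 49.32 J/m³.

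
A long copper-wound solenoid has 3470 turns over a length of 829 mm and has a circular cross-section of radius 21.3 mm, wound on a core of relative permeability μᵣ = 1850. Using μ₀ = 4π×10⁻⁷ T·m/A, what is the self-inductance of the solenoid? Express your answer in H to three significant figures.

L ≈ 48.1 H

A = πr² = π(2.130×10^-2 m)² = 1.425×10^-3 m².
For a long solenoid, L = μ₀μᵣN²A/ℓ.
L = (4π×10⁻⁷)(1850)(3470)²(1.425×10^-3)/(0.829 m) = 48.13 H.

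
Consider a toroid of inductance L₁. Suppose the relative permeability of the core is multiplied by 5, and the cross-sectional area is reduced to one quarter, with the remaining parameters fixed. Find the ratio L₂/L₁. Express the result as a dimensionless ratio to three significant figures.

For a toroid, L ∝ μᵣN²A/R.
L₂/L₁ = (5) × (0.25) = 1.25.

L₂/L₁ = 1.25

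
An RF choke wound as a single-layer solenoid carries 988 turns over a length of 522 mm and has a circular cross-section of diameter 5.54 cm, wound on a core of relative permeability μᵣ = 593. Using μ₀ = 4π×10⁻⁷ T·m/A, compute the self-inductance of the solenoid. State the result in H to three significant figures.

A = π(d/2)² = π(2.770×10^-2 m)² = 2.411×10^-3 m².
For a long solenoid, L = μ₀μᵣN²A/ℓ.
L = (4π×10⁻⁷)(593)(988)²(2.411×10^-3)/(0.522 m) = 3.359 H.

L ≈ 3.36 H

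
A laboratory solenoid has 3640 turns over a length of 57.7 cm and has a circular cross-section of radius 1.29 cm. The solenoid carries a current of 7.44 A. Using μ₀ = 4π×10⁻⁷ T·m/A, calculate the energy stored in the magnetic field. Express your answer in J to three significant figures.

U ≈ 0.418 J

A = πr² = π(1.290×10^-2 m)² = 5.228×10^-4 m².
L = μ₀N²A/ℓ = (4π×10⁻⁷)(3640)²(5.228×10^-4)/(0.577) = 1.509×10^-2 H.
U = ½LI² = ½(1.509×10^-2)(7.44)² = 0.4175 J.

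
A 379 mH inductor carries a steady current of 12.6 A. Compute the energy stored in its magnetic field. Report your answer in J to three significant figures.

Stored magnetic energy: U = ½LI².
U = ½(0.379 H)(12.6 A)² = 30.09 J.

U ≈ 30.1 J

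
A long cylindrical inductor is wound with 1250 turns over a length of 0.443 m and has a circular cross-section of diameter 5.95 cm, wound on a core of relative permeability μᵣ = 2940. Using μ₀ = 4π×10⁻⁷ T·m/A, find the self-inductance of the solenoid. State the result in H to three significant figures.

A = π(d/2)² = π(2.975×10^-2 m)² = 2.781×10^-3 m².
For a long solenoid, L = μ₀μᵣN²A/ℓ.
L = (4π×10⁻⁷)(2940)(1250)²(2.781×10^-3)/(0.443 m) = 36.23 H.

L ≈ 36.2 H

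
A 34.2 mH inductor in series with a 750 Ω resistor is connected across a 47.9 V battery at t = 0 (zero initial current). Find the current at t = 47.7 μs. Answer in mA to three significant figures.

I ≈ 41.4 mA

τ = L/R = 3.420×10^-2/750 = 4.560×10^-5 s; final current I_∞ = ε/R = 47.9/750 = 6.387×10^-2 A.
I(t) = I_∞(1 − e^(−t/τ)) with t/τ = 1.046.
I = (6.387×10^-2)(1 − e^(−1.046)) = 4.143×10^-2 A.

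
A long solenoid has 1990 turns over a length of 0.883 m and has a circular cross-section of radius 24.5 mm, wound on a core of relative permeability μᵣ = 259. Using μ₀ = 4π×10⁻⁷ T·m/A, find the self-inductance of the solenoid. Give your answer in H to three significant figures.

A = πr² = π(2.450×10^-2 m)² = 1.886×10^-3 m².
For a long solenoid, L = μ₀μᵣN²A/ℓ.
L = (4π×10⁻⁷)(259)(1990)²(1.886×10^-3)/(0.883 m) = 2.753 H.

L ≈ 2.75 H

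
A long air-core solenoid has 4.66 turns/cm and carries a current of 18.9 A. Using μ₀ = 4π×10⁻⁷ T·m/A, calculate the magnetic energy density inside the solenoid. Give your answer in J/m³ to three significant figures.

B = μ₀nI = (4π×10⁻⁷)(466)(18.9) = 1.107×10^-2 T.
u = B²/(2μ₀) = (1.107×10^-2)²/(2×4π×10⁻⁷) = 48.74 J/m³.

u ≈ 48.7 J/m³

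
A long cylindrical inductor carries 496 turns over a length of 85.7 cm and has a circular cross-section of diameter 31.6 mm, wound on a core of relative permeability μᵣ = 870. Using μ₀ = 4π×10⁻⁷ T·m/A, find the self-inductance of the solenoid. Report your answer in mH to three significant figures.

A = π(d/2)² = π(1.580×10^-2 m)² = 7.843×10^-4 m².
For a long solenoid, L = μ₀μᵣN²A/ℓ.
L = (4π×10⁻⁷)(870)(496)²(7.843×10^-4)/(0.857 m) = 0.2461 H.

L ≈ 246 mH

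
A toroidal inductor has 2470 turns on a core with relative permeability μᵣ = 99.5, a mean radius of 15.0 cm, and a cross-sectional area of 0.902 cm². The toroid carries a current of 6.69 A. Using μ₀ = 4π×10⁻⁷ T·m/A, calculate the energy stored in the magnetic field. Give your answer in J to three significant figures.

L = μ₀μᵣN²A/(2πR) = (4π×10⁻⁷)(99.5)(2470)²(9.020×10^-5)/(2π×0.15) = 7.301×10^-2 H.
U = ½LI² = ½(7.301×10^-2)(6.69)² = 1.634 J.

U ≈ 1.63 J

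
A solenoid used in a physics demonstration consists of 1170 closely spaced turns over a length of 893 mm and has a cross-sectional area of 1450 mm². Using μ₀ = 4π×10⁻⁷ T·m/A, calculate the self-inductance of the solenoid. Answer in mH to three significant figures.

A = 1450 mm² = 1.450×10^-3 m².
For a long solenoid, L = μ₀N²A/ℓ.
L = (4π×10⁻⁷)(1170)²(1.450×10^-3)/(0.893 m) = 2.793×10^-3 H.

L ≈ 2.79 mH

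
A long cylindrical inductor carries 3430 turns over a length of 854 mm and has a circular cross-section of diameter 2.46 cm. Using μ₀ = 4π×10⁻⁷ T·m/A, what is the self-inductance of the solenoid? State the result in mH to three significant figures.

L ≈ 8.23 mH

A = π(d/2)² = π(1.230×10^-2 m)² = 4.753×10^-4 m².
For a long solenoid, L = μ₀N²A/ℓ.
L = (4π×10⁻⁷)(3430)²(4.753×10^-4)/(0.854 m) = 8.228×10^-3 H.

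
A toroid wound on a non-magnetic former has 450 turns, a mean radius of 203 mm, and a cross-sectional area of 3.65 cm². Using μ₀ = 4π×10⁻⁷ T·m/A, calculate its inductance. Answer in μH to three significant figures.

L ≈ 72.8 μH

For a thin toroid, L = μ₀N²A/(2πR).
L = (4π×10⁻⁷)(450)²(3.650×10^-4) / (2π×0.203 m) = 7.282×10^-5 H.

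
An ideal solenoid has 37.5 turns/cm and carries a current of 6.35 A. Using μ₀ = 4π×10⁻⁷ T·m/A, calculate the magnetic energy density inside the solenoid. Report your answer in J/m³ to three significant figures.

u ≈ 356 J/m³

B = μ₀nI = (4π×10⁻⁷)(3.750×10^3)(6.35) = 2.992×10^-2 T.
u = B²/(2μ₀) = (2.992×10^-2)²/(2×4π×10⁻⁷) = 356.3 J/m³.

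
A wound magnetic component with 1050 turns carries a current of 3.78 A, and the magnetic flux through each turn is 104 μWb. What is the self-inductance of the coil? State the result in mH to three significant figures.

L ≈ 28.9 mH

Self-inductance is defined by L = NΦ_B/I (flux linkage over current).
L = (1050)(1.040×10^-4 Wb)/(3.78 A) = 2.889×10^-2 H.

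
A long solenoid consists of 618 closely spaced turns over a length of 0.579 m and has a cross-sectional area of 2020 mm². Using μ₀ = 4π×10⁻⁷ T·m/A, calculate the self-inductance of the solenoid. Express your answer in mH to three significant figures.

L ≈ 1.67 mH

A = 2020 mm² = 2.020×10^-3 m².
For a long solenoid, L = μ₀N²A/ℓ.
L = (4π×10⁻⁷)(618)²(2.020×10^-3)/(0.579 m) = 1.674×10^-3 H.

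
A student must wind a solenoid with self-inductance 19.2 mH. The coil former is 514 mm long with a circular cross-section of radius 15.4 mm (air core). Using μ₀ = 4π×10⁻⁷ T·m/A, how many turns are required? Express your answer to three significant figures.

A = πr² = π(1.540×10^-2 m)² = 7.451×10^-4 m².
From L = μ₀N²A/ℓ, N = √(Lℓ / (μ₀A)).
N = √[(1.920×10^-2)(0.514) / ((4π×10⁻⁷)×7.451×10^-4)] = √(1.054×10^7) ≈ 3246.6.

N ≈ 3250 turns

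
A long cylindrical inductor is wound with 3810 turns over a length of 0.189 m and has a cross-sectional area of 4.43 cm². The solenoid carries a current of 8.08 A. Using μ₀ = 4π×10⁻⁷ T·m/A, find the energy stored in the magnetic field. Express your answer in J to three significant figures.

U ≈ 1.40 J

A = 4.43 cm² = 4.430×10^-4 m².
L = μ₀N²A/ℓ = (4π×10⁻⁷)(3810)²(4.430×10^-4)/(0.189) = 4.276×10^-2 H.
U = ½LI² = ½(4.276×10^-2)(8.08)² = 1.396 J.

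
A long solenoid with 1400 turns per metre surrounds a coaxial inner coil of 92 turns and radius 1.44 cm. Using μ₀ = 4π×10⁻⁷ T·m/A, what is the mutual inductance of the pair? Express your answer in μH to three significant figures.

M ≈ 105 μH

The outer solenoid produces a uniform field B₁ = μ₀n₁I₁ across the inner coil,
so the flux linkage is N₂Φ = N₂B₁A₂ = μ₀n₁N₂A₂·I₁, giving M = μ₀n₁N₂A₂.
A₂ = πr² = π(1.440×10^-2 m)² = 6.514×10^-4 m².
M = (4π×10⁻⁷)(1400)(92)(6.514×10^-4) = 1.054×10^-4 H.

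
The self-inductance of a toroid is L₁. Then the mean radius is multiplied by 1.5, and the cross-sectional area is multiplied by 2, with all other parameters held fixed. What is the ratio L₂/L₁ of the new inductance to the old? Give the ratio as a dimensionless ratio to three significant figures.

For a toroid, L ∝ μᵣN²A/R.
L₂/L₁ = (1.5)^-1 × (2) = 1.33.

L₂/L₁ = 1.33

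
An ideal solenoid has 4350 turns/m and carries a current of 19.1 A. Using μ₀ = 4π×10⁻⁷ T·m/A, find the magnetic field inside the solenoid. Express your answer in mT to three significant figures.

B ≈ 104 mT

Inside a long solenoid, B = μ₀nI.
B = (4π×10⁻⁷)(4.350×10^3 m⁻¹)(19.1 A) = 0.1044 T.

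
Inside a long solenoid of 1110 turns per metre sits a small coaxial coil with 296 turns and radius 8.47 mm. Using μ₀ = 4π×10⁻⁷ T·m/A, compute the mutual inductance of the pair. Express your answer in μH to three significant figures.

M ≈ 93.1 μH

The outer solenoid produces a uniform field B₁ = μ₀n₁I₁ across the inner coil,
so the flux linkage is N₂Φ = N₂B₁A₂ = μ₀n₁N₂A₂·I₁, giving M = μ₀n₁N₂A₂.
A₂ = πr² = π(8.470×10^-3 m)² = 2.254×10^-4 m².
M = (4π×10⁻⁷)(1110)(296)(2.254×10^-4) = 9.306×10^-5 H.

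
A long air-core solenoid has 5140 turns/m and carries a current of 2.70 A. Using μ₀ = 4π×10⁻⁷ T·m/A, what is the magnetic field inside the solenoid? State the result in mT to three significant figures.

Inside a long solenoid, B = μ₀nI.
B = (4π×10⁻⁷)(5.140×10^3 m⁻¹)(2.70 A) = 1.744×10^-2 T.

B ≈ 17.4 mT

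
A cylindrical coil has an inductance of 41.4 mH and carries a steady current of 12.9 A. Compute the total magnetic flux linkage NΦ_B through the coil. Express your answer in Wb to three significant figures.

NΦ_B ≈ 0.534 Wb

From L = NΦ_B/I, the flux linkage is NΦ_B = LI.
NΦ_B = (4.140×10^-2 H)(12.9 A) = 0.5341 Wb.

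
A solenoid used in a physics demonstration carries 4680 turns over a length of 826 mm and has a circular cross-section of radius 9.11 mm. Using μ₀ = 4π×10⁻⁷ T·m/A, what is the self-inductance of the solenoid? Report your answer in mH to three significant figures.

A = πr² = π(9.110×10^-3 m)² = 2.607×10^-4 m².
For a long solenoid, L = μ₀N²A/ℓ.
L = (4π×10⁻⁷)(4680)²(2.607×10^-4)/(0.826 m) = 8.688×10^-3 H.

L ≈ 8.69 mH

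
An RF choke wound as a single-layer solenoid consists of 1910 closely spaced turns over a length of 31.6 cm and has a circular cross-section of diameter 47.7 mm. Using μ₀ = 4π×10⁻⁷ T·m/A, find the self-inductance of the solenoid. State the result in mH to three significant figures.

L ≈ 25.9 mH

A = π(d/2)² = π(2.385×10^-2 m)² = 1.787×10^-3 m².
For a long solenoid, L = μ₀N²A/ℓ.
L = (4π×10⁻⁷)(1910)²(1.787×10^-3)/(0.316 m) = 2.592×10^-2 H.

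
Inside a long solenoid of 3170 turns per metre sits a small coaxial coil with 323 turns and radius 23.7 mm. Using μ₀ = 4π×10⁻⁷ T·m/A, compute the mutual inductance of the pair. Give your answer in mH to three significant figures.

M ≈ 2.27 mH

The outer solenoid produces a uniform field B₁ = μ₀n₁I₁ across the inner coil,
so the flux linkage is N₂Φ = N₂B₁A₂ = μ₀n₁N₂A₂·I₁, giving M = μ₀n₁N₂A₂.
A₂ = πr² = π(2.370×10^-2 m)² = 1.7646×10^-3 m².
M = (4π×10⁻⁷)(3170)(323)(1.7646×10^-3) = 2.270×10^-3 H.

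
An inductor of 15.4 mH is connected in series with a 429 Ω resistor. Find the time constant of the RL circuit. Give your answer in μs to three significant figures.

τ ≈ 35.9 μs

τ = L/R = (1.540×10^-2 H)/(429 Ω) = 3.590×10^-5 s.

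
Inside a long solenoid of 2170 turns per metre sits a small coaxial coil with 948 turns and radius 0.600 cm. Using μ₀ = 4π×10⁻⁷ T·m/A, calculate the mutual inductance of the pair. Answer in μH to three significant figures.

The outer solenoid produces a uniform field B₁ = μ₀n₁I₁ across the inner coil,
so the flux linkage is N₂Φ = N₂B₁A₂ = μ₀n₁N₂A₂·I₁, giving M = μ₀n₁N₂A₂.
A₂ = πr² = π(6.000×10^-3 m)² = 1.131×10^-4 m².
M = (4π×10⁻⁷)(2170)(948)(1.131×10^-4) = 2.924×10^-4 H.

M ≈ 292 μH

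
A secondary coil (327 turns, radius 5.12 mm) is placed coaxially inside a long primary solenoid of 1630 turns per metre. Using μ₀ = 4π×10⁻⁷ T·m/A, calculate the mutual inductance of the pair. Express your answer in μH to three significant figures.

M ≈ 55.2 μH

The outer solenoid produces a uniform field B₁ = μ₀n₁I₁ across the inner coil,
so the flux linkage is N₂Φ = N₂B₁A₂ = μ₀n₁N₂A₂·I₁, giving M = μ₀n₁N₂A₂.
A₂ = πr² = π(5.120×10^-3 m)² = 8.235×10^-5 m².
M = (4π×10⁻⁷)(1630)(327)(8.235×10^-5) = 5.516×10^-5 H.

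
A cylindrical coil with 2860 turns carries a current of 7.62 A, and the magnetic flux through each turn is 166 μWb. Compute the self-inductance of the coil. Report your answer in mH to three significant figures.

Self-inductance is defined by L = NΦ_B/I (flux linkage over current).
L = (2860)(1.660×10^-4 Wb)/(7.62 A) = 6.230×10^-2 H.

L ≈ 62.3 mH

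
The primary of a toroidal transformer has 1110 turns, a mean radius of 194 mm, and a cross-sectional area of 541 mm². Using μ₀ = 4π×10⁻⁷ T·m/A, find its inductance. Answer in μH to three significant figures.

L ≈ 687 μH

For a thin toroid, L = μ₀N²A/(2πR).
L = (4π×10⁻⁷)(1110)²(5.410×10^-4) / (2π×0.194 m) = 6.872×10^-4 H.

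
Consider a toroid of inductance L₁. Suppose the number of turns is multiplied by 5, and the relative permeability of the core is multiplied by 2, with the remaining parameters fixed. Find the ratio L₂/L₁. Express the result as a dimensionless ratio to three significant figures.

L₂/L₁ = 50.0

For a toroid, L ∝ μᵣN²A/R.
L₂/L₁ = (5)^2 × (2) = 50.0.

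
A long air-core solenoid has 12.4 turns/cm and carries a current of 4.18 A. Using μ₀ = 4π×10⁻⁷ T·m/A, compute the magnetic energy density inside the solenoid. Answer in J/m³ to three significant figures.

B = μ₀nI = (4π×10⁻⁷)(1.240×10^3)(4.18) = 6.513×10^-3 T.
u = B²/(2μ₀) = (6.513×10^-3)²/(2×4π×10⁻⁷) = 16.88 J/m³.

u ≈ 16.9 J/m³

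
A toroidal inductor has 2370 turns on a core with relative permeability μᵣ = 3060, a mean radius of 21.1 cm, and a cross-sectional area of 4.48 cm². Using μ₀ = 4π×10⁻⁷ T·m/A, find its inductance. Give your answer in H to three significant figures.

L ≈ 7.30 H

For a thin toroid, L = μ₀μᵣN²A/(2πR).
L = (4π×10⁻⁷)(3060)(2370)²(4.480×10^-4) / (2π×0.211 m) = 7.299 H.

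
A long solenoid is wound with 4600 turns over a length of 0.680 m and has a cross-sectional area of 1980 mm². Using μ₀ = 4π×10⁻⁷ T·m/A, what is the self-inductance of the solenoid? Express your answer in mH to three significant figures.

A = 1980 mm² = 1.980×10^-3 m².
For a long solenoid, L = μ₀N²A/ℓ.
L = (4π×10⁻⁷)(4600)²(1.980×10^-3)/(0.68 m) = 7.743×10^-2 H.

L ≈ 77.4 mH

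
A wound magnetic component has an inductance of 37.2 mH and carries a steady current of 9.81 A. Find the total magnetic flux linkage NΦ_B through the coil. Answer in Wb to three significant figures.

NΦ_B ≈ 0.365 Wb

From L = NΦ_B/I, the flux linkage is NΦ_B = LI.
NΦ_B = (3.720×10^-2 H)(9.81 A) = 0.3649 Wb.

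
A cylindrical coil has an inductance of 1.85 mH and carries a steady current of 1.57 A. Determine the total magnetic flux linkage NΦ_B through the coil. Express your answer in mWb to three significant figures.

NΦ_B ≈ 2.90 mWb

From L = NΦ_B/I, the flux linkage is NΦ_B = LI.
NΦ_B = (1.850×10^-3 H)(1.57 A) = 2.9045×10^-3 Wb.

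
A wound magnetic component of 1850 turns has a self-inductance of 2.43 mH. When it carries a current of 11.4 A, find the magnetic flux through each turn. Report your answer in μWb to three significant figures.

Φ_B ≈ 15.0 μWb

From L = NΦ_B/I, the flux per turn is Φ_B = LI/N.
Φ_B = (2.430×10^-3 H)(11.4 A)/1850 = 1.497×10^-5 Wb.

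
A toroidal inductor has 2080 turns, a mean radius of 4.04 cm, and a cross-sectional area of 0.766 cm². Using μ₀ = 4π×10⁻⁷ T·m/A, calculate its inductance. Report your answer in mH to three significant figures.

L ≈ 1.64 mH

For a thin toroid, L = μ₀N²A/(2πR).
L = (4π×10⁻⁷)(2080)²(7.660×10^-5) / (2π×4.040×10^-2 m) = 1.641×10^-3 H.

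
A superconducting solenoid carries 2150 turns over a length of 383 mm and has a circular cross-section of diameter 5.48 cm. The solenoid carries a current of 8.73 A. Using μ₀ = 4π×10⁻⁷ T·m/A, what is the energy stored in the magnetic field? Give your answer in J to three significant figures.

A = π(d/2)² = π(2.740×10^-2 m)² = 2.359×10^-3 m².
L = μ₀N²A/ℓ = (4π×10⁻⁷)(2150)²(2.359×10^-3)/(0.383) = 3.577×10^-2 H.
U = ½LI² = ½(3.577×10^-2)(8.73)² = 1.363 J.

U ≈ 1.36 J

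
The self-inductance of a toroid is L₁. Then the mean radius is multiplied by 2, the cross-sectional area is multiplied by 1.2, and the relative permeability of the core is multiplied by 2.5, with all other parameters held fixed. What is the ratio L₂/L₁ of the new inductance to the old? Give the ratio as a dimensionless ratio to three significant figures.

L₂/L₁ = 1.50

For a toroid, L ∝ μᵣN²A/R.
L₂/L₁ = (2)^-1 × (1.2) × (2.5) = 1.50.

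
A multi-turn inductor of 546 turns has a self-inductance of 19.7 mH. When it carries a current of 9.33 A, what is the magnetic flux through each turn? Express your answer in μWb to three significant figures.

From L = NΦ_B/I, the flux per turn is Φ_B = LI/N.
Φ_B = (1.970×10^-2 H)(9.33 A)/546 = 3.366×10^-4 Wb.

Φ_B ≈ 337 μWb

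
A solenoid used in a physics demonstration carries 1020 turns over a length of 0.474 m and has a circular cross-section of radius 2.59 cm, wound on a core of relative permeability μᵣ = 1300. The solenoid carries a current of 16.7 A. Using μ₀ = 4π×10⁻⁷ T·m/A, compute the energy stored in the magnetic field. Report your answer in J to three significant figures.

A = πr² = π(2.590×10^-2 m)² = 2.107×10^-3 m².
L = μ₀μᵣN²A/ℓ = (4π×10⁻⁷)(1300)(1020)²(2.107×10^-3)/(0.474) = 7.557 H.
U = ½LI² = ½(7.557)(16.7)² = 1.054×10^3 J.

U ≈ 1050 J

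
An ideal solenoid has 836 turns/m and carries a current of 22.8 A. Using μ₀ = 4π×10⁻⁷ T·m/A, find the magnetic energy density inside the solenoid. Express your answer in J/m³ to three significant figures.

u ≈ 228 J/m³

B = μ₀nI = (4π×10⁻⁷)(836)(22.8) = 2.395×10^-2 T.
u = B²/(2μ₀) = (2.395×10^-2)²/(2×4π×10⁻⁷) = 228.3 J/m³.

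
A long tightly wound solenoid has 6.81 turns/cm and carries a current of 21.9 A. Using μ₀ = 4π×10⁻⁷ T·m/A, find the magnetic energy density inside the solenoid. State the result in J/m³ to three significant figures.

u ≈ 140 J/m³

B = μ₀nI = (4π×10⁻⁷)(681)(21.9) = 1.874×10^-2 T.
u = B²/(2μ₀) = (1.874×10^-2)²/(2×4π×10⁻⁷) = 139.8 J/m³.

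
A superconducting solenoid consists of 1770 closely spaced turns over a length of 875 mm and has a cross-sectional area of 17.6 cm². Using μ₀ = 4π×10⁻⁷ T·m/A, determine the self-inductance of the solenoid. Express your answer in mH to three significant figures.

A = 17.6 cm² = 1.760×10^-3 m².
For a long solenoid, L = μ₀N²A/ℓ.
L = (4π×10⁻⁷)(1770)²(1.760×10^-3)/(0.875 m) = 7.919×10^-3 H.

L ≈ 7.92 mH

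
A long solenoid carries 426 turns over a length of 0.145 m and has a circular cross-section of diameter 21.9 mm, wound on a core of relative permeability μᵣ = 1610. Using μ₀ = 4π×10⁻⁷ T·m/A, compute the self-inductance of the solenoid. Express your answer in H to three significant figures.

L ≈ 0.954 H

A = π(d/2)² = π(1.095×10^-2 m)² = 3.767×10^-4 m².
For a long solenoid, L = μ₀μᵣN²A/ℓ.
L = (4π×10⁻⁷)(1610)(426)²(3.767×10^-4)/(0.145 m) = 0.9538 H.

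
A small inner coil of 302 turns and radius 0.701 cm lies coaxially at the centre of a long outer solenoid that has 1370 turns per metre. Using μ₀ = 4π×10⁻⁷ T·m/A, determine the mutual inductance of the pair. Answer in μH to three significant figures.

M ≈ 80.3 μH

The outer solenoid produces a uniform field B₁ = μ₀n₁I₁ across the inner coil,
so the flux linkage is N₂Φ = N₂B₁A₂ = μ₀n₁N₂A₂·I₁, giving M = μ₀n₁N₂A₂.
A₂ = πr² = π(7.010×10^-3 m)² = 1.544×10^-4 m².
M = (4π×10⁻⁷)(1370)(302)(1.544×10^-4) = 8.026×10^-5 H.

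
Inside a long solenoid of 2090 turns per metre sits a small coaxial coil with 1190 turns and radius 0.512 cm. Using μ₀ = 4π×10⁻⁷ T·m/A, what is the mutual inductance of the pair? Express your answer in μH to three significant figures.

The outer solenoid produces a uniform field B₁ = μ₀n₁I₁ across the inner coil,
so the flux linkage is N₂Φ = N₂B₁A₂ = μ₀n₁N₂A₂·I₁, giving M = μ₀n₁N₂A₂.
A₂ = πr² = π(5.120×10^-3 m)² = 8.235×10^-5 m².
M = (4π×10⁻⁷)(2090)(1190)(8.235×10^-5) = 2.574×10^-4 H.

M ≈ 257 μH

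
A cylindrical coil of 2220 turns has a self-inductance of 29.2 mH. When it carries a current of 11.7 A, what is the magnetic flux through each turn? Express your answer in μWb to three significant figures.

Φ_B ≈ 154 μWb

From L = NΦ_B/I, the flux per turn is Φ_B = LI/N.
Φ_B = (2.920×10^-2 H)(11.7 A)/2220 = 1.539×10^-4 Wb.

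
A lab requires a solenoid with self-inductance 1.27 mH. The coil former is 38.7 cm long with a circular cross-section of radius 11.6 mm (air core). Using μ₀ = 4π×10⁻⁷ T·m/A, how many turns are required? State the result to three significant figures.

N ≈ 962 turns

A = πr² = π(1.160×10^-2 m)² = 4.227×10^-4 m².
From L = μ₀N²A/ℓ, N = √(Lℓ / (μ₀A)).
N = √[(1.270×10^-3)(0.387) / ((4π×10⁻⁷)×4.227×10^-4)] = √(9.252×10^5) ≈ 961.9.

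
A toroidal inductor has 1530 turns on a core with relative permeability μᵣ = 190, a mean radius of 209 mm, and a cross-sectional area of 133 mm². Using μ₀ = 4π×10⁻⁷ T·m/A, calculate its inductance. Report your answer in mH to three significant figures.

L ≈ 56.6 mH

For a thin toroid, L = μ₀μᵣN²A/(2πR).
L = (4π×10⁻⁷)(190)(1530)²(1.330×10^-4) / (2π×0.209 m) = 5.661×10^-2 H.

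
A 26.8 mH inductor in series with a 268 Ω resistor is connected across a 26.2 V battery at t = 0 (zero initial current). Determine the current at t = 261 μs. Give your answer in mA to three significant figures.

I ≈ 90.6 mA

τ = L/R = 2.680×10^-2/268 = 1.000×10^-4 s; final current I_∞ = ε/R = 26.2/268 = 9.776×10^-2 A.
I(t) = I_∞(1 − e^(−t/τ)) with t/τ = 2.610.
I = (9.776×10^-2)(1 − e^(−2.610)) = 9.057×10^-2 A.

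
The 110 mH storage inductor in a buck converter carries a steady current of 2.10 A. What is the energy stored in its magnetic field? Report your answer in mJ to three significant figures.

Stored magnetic energy: U = ½LI².
U = ½(0.11 H)(2.10 A)² = 0.2426 J.

U ≈ 243 mJ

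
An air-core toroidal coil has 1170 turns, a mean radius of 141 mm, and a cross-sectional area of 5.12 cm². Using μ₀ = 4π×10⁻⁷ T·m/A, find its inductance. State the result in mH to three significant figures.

L ≈ 0.994 mH

For a thin toroid, L = μ₀N²A/(2πR).
L = (4π×10⁻⁷)(1170)²(5.120×10^-4) / (2π×0.141 m) = 9.942×10^-4 H.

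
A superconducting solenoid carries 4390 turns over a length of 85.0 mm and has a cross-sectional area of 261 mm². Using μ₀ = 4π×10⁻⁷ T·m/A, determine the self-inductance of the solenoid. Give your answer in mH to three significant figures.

A = 261 mm² = 2.610×10^-4 m².
For a long solenoid, L = μ₀N²A/ℓ.
L = (4π×10⁻⁷)(4390)²(2.610×10^-4)/(8.500×10^-2 m) = 7.436×10^-2 H.

L ≈ 74.4 mH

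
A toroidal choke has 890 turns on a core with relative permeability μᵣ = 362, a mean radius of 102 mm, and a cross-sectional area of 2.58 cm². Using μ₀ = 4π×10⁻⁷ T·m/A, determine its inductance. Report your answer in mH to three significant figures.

For a thin toroid, L = μ₀μᵣN²A/(2πR).
L = (4π×10⁻⁷)(362)(890)²(2.580×10^-4) / (2π×0.102 m) = 0.1451 H.

L ≈ 145 mH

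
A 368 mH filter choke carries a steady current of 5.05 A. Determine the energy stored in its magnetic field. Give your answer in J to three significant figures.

Stored magnetic energy: U = ½LI².
U = ½(0.368 H)(5.05 A)² = 4.692 J.

U ≈ 4.69 J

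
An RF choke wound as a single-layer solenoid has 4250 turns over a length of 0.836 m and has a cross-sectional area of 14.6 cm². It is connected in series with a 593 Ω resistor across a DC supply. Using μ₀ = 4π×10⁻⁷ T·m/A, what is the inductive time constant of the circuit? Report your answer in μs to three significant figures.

τ ≈ 66.8 μs

A = 14.6 cm² = 1.460×10^-3 m².
L = μ₀N²A/ℓ = (4π×10⁻⁷)(4250)²(1.460×10^-3)/(0.836) = 3.964×10^-2 H.
τ = L/R = (3.964×10^-2)/(593) = 6.6847×10^-5 s.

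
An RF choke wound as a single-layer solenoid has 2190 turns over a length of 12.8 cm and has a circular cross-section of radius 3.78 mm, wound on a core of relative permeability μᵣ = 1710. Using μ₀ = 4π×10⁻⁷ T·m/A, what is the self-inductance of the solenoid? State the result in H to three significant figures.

L ≈ 3.61 H

A = πr² = π(3.780×10^-3 m)² = 4.489×10^-5 m².
For a long solenoid, L = μ₀μᵣN²A/ℓ.
L = (4π×10⁻⁷)(1710)(2190)²(4.489×10^-5)/(0.128 m) = 3.614 H.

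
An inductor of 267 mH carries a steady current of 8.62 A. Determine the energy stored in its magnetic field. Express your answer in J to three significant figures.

U ≈ 9.92 J

Stored magnetic energy: U = ½LI².
U = ½(0.267 H)(8.62 A)² = 9.92 J.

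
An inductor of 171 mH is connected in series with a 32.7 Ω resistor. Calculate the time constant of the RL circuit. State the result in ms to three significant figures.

τ ≈ 5.23 ms

τ = L/R = (0.171 H)/(32.7 Ω) = 5.229×10^-3 s.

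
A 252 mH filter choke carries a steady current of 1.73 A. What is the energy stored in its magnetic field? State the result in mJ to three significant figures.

Stored magnetic energy: U = ½LI².
U = ½(0.252 H)(1.73 A)² = 0.3771 J.

U ≈ 377 mJ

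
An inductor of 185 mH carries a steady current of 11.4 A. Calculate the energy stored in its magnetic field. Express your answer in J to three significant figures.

U ≈ 12.0 J

Stored magnetic energy: U = ½LI².
U = ½(0.185 H)(11.4 A)² = 12.02 J.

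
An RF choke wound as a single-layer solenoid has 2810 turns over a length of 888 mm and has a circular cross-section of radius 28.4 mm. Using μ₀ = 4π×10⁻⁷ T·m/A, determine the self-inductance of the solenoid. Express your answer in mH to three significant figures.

L ≈ 28.3 mH

A = πr² = π(2.840×10^-2 m)² = 2.534×10^-3 m².
For a long solenoid, L = μ₀N²A/ℓ.
L = (4π×10⁻⁷)(2810)²(2.534×10^-3)/(0.888 m) = 2.831×10^-2 H.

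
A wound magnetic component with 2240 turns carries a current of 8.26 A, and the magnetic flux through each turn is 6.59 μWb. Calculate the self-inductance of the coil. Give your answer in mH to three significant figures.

Self-inductance is defined by L = NΦ_B/I (flux linkage over current).
L = (2240)(6.590×10^-6 Wb)/(8.26 A) = 1.787×10^-3 H.

L ≈ 1.79 mH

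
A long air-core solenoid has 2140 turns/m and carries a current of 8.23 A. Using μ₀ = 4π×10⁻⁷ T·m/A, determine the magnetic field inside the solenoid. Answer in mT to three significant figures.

B ≈ 22.1 mT

Inside a long solenoid, B = μ₀nI.
B = (4π×10⁻⁷)(2.140×10^3 m⁻¹)(8.23 A) = 2.213×10^-2 T.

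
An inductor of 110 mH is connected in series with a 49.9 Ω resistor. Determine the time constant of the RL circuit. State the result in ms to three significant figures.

τ = L/R = (0.11 H)/(49.9 Ω) = 2.204×10^-3 s.

τ ≈ 2.20 ms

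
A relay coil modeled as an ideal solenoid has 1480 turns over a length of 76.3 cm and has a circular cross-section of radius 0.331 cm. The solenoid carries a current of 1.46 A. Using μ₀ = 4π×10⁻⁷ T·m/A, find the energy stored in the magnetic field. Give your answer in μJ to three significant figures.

A = πr² = π(3.310×10^-3 m)² = 3.442×10^-5 m².
L = μ₀N²A/ℓ = (4π×10⁻⁷)(1480)²(3.442×10^-5)/(0.763) = 1.242×10^-4 H.
U = ½LI² = ½(1.242×10^-4)(1.46)² = 1.323×10^-4 J.

U ≈ 132 μJ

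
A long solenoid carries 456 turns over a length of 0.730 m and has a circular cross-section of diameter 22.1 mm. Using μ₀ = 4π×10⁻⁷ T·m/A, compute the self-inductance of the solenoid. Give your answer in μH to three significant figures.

L ≈ 137 μH

A = π(d/2)² = π(1.105×10^-2 m)² = 3.836×10^-4 m².
For a long solenoid, L = μ₀N²A/ℓ.
L = (4π×10⁻⁷)(456)²(3.836×10^-4)/(0.73 m) = 1.373×10^-4 H.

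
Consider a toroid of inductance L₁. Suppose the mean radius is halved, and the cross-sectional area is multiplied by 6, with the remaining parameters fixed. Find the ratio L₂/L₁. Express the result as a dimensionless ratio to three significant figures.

For a toroid, L ∝ μᵣN²A/R.
L₂/L₁ = (0.5)^-1 × (6) = 12.0.

L₂/L₁ = 12.0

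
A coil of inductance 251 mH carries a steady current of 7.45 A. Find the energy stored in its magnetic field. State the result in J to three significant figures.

U ≈ 6.97 J

Stored magnetic energy: U = ½LI².
U = ½(0.251 H)(7.45 A)² = 6.966 J.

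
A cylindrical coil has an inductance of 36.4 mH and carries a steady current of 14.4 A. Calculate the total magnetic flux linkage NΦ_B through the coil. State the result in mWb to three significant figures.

NΦ_B ≈ 524 mWb

From L = NΦ_B/I, the flux linkage is NΦ_B = LI.
NΦ_B = (3.640×10^-2 H)(14.4 A) = 0.5242 Wb.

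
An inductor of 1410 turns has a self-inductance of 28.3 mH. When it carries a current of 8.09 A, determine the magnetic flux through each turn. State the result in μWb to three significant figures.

Φ_B ≈ 162 μWb

From L = NΦ_B/I, the flux per turn is Φ_B = LI/N.
Φ_B = (2.830×10^-2 H)(8.09 A)/1410 = 1.624×10^-4 Wb.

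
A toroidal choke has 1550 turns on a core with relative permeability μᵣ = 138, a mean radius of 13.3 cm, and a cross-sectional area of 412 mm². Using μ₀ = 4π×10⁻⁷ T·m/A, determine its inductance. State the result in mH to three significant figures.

For a thin toroid, L = μ₀μᵣN²A/(2πR).
L = (4π×10⁻⁷)(138)(1550)²(4.120×10^-4) / (2π×0.133 m) = 0.2054 H.

L ≈ 205 mH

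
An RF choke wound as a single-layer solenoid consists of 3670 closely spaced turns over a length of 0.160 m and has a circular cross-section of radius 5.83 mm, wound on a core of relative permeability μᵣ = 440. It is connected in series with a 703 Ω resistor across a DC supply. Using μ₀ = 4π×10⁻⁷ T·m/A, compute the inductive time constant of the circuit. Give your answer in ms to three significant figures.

τ ≈ 7.07 ms

A = πr² = π(5.830×10^-3 m)² = 1.068×10^-4 m².
L = μ₀μᵣN²A/ℓ = (4π×10⁻⁷)(440)(3670)²(1.068×10^-4)/(0.16) = 4.97 H.
τ = L/R = (4.97)/(703) = 7.070×10^-3 s.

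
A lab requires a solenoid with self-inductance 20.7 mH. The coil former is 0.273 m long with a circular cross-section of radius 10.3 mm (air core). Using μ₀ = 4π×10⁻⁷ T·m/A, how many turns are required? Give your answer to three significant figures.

N ≈ 3670 turns

A = πr² = π(1.030×10^-2 m)² = 3.333×10^-4 m².
From L = μ₀N²A/ℓ, N = √(Lℓ / (μ₀A)).
N = √[(2.070×10^-2)(0.273) / ((4π×10⁻⁷)×3.333×10^-4)] = √(1.349×10^7) ≈ 3673.2.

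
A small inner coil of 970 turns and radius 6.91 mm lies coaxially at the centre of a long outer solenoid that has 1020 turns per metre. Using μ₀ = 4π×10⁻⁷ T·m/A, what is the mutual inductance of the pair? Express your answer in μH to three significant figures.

M ≈ 187 μH

The outer solenoid produces a uniform field B₁ = μ₀n₁I₁ across the inner coil,
so the flux linkage is N₂Φ = N₂B₁A₂ = μ₀n₁N₂A₂·I₁, giving M = μ₀n₁N₂A₂.
A₂ = πr² = π(6.910×10^-3 m)² = 1.500×10^-4 m².
M = (4π×10⁻⁷)(1020)(970)(1.500×10^-4) = 1.865×10^-4 H.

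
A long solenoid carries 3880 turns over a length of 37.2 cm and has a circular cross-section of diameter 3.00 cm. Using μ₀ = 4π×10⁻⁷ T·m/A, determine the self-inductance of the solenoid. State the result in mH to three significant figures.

L ≈ 35.9 mH

A = π(d/2)² = π(1.500×10^-2 m)² = 7.069×10^-4 m².
For a long solenoid, L = μ₀N²A/ℓ.
L = (4π×10⁻⁷)(3880)²(7.069×10^-4)/(0.372 m) = 3.5947×10^-2 H.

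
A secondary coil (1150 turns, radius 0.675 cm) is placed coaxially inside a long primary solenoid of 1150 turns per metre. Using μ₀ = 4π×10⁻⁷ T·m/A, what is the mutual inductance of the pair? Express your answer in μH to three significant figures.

M ≈ 238 μH

The outer solenoid produces a uniform field B₁ = μ₀n₁I₁ across the inner coil,
so the flux linkage is N₂Φ = N₂B₁A₂ = μ₀n₁N₂A₂·I₁, giving M = μ₀n₁N₂A₂.
A₂ = πr² = π(6.750×10^-3 m)² = 1.431×10^-4 m².
M = (4π×10⁻⁷)(1150)(1150)(1.431×10^-4) = 2.379×10^-4 H.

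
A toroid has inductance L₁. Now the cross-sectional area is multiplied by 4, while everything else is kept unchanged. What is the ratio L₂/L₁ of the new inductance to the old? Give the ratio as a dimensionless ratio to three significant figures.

For a toroid, L ∝ μᵣN²A/R.
L₂/L₁ = (4) = 4.00.

L₂/L₁ = 4.00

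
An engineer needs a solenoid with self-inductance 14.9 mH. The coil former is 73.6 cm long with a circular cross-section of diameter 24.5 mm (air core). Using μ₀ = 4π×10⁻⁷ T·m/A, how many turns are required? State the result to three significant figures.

A = π(d/2)² = π(1.225×10^-2 m)² = 4.714×10^-4 m².
From L = μ₀N²A/ℓ, N = √(Lℓ / (μ₀A)).
N = √[(1.490×10^-2)(0.736) / ((4π×10⁻⁷)×4.714×10^-4)] = √(1.851×10^7) ≈ 4302.5.

N ≈ 4300 turns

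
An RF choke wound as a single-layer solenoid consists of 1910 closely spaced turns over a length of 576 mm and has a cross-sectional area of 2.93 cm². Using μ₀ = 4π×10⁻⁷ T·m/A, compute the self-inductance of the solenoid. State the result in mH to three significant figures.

A = 2.93 cm² = 2.930×10^-4 m².
For a long solenoid, L = μ₀N²A/ℓ.
L = (4π×10⁻⁷)(1910)²(2.930×10^-4)/(0.576 m) = 2.332×10^-3 H.

L ≈ 2.33 mH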